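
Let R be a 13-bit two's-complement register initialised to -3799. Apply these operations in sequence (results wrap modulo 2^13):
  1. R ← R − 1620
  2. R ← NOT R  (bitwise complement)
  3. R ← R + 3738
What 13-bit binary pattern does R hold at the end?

0001111000100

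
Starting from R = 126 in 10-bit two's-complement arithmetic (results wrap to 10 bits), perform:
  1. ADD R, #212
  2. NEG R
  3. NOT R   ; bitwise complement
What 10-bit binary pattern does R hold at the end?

0101010001

Start: R = 126 = 0001111110.
R = 126 + 212 = 338 = 0101010010
R = −(338) = -338 = 1010101110
R = NOT 1010101110 = 0101010001 = 337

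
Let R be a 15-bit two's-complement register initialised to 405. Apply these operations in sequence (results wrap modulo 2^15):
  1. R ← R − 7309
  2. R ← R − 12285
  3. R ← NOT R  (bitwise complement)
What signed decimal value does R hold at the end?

-13580

Start: R = 405 = 000000110010101.
R = 405 − 7309 = -6904 = 110010100001000
R = -6904 − 12285 = -19189; wraps to 13579 = 011010100001011
R = NOT 011010100001011 = 100101011110100 = -13580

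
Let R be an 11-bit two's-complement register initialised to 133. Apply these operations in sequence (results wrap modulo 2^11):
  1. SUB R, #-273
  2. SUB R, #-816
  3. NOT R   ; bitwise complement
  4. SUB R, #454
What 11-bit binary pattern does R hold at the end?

00101110011

Start: R = 133 = 00010000101.
R = 133 − (-273) = 406 = 00110010110
R = 406 − (-816) = 1222; wraps to -826 = 10011000110
R = NOT 10011000110 = 01100111001 = 825
R = 825 − 454 = 371 = 00101110011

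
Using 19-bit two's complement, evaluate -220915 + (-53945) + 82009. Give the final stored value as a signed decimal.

-192851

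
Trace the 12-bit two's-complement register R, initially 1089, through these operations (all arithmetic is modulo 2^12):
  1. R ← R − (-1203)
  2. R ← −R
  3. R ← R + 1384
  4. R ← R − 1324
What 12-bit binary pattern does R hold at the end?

Start: R = 1089 = 010001000001.
R = 1089 − (-1203) = 2292; wraps to -1804 = 100011110100
R = −(-1804) = 1804 = 011100001100
R = 1804 + 1384 = 3188; wraps to -908 = 110001110100
R = -908 − 1324 = -2232; wraps to 1864 = 011101001000

011101001000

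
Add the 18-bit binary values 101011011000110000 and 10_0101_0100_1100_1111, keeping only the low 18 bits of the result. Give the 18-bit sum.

010000101011111111

  101011011000110000
+ 100101010011001111
= 010000101011111111  (discard carry-out 1)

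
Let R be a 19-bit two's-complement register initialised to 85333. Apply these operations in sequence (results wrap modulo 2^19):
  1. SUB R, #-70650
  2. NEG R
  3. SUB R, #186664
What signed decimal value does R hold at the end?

181641

Start: R = 85333 = 0010100110101010101.
R = 85333 − (-70650) = 155983 = 0100110000101001111
R = −(155983) = -155983 = 1011001111010110001
R = -155983 − 186664 = -342647; wraps to 181641 = 0101100010110001001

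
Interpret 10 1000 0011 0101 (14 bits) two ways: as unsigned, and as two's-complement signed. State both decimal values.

unsigned = 10293, signed = -6091

Unsigned: 10100000110101 = 10293.
Signed: MSB=1 → 10293 − 16384 = -6091.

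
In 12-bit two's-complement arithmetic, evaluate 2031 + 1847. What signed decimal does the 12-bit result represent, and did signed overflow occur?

-218; overflow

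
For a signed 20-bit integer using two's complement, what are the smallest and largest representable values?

Minimum: −2^19 = -524288.
Maximum: 2^19 − 1 = 524287.

min = -524288, max = 524287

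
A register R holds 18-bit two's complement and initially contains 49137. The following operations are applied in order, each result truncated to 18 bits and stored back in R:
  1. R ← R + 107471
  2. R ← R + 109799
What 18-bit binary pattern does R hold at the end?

Start: R = 49137 = 001011111111110001.
R = 49137 + 107471 = 156608; wraps to -105536 = 100110001111000000
R = -105536 + 109799 = 4263 = 000001000010100111

000001000010100111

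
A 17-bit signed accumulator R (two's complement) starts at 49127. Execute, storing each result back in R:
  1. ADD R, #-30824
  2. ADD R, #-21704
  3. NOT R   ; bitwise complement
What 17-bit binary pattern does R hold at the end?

Start: R = 49127 = 01011111111100111.
R = 49127 + (-30824) = 18303 = 00100011101111111
R = 18303 + (-21704) = -3401 = 11111001010110111
R = NOT 11111001010110111 = 00000110101001000 = 3400

00000110101001000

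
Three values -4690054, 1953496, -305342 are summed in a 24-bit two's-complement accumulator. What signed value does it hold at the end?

-3041900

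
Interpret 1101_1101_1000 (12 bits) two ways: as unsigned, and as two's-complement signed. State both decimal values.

Unsigned: 110111011000 = 3544.
Signed: MSB=1 → 3544 − 4096 = -552.

unsigned = 3544, signed = -552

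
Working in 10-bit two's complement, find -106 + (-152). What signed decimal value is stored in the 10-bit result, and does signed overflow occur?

-258; no overflow

-106 → 1110010110
-152 → 1101101000
  1110010110
+ 1101101000
= 1011111110  (discard carry-out 1)
Result 1011111110: MSB = 1 → 766 − 1024 = -258.
Both addends are negative and so is the stored result: no signed overflow.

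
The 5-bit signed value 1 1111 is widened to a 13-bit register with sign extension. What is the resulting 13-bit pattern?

MSB of 11111 is 1; replicate it into the new high bits.
11111111|11111 → 1111111111111 (still -1).

1111111111111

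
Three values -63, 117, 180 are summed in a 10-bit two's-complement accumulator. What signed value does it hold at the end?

-63 + 117 = 54 (0000110110)
54 + 180 = 234 (0011101010)

234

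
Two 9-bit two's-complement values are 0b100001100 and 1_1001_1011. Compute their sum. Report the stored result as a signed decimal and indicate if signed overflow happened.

167; overflow

0b100001100 → 100001100 = -244 (signed)
1_1001_1011 → 110011011 = -101 (signed)
  100001100
+ 110011011
= 010100111  (discard carry-out 1)
Result 010100111: MSB = 0 → value 167.
Both addends are negative but the stored result is non-negative: signed overflow. The true value -244 + (-101) = -345 lies outside [-256, 255].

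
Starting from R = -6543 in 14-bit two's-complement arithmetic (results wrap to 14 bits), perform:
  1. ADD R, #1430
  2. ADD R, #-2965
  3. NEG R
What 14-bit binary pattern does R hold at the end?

01111110001110

Start: R = -6543 = 10011001110001.
R = -6543 + 1430 = -5113 = 10110000000111
R = -5113 + (-2965) = -8078 = 10000001110010
R = −(-8078) = 8078 = 01111110001110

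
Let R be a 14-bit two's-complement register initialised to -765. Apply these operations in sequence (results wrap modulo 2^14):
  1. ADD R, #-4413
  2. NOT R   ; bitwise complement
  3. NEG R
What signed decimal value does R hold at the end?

Start: R = -765 = 11110100000011.
R = -765 + (-4413) = -5178 = 10101111000110
R = NOT 10101111000110 = 01010000111001 = 5177
R = −(5177) = -5177 = 10101111000111

-5177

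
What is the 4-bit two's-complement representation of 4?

4 is non-negative, so write it directly in 4 bits: 0100.

0100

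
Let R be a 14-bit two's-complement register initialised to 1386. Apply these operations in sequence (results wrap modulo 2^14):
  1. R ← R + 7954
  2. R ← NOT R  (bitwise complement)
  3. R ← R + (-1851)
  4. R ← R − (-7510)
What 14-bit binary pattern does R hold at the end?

Start: R = 1386 = 00010101101010.
R = 1386 + 7954 = 9340; wraps to -7044 = 10010001111100
R = NOT 10010001111100 = 01101110000011 = 7043
R = 7043 + (-1851) = 5192 = 01010001001000
R = 5192 − (-7510) = 12702; wraps to -3682 = 11000110011110

11000110011110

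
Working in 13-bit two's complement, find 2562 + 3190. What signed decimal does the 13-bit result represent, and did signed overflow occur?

2562 → 0101000000010
3190 → 0110001110110
  0101000000010
+ 0110001110110
= 1011001111000
Result 1011001111000: MSB = 1 → 5752 − 8192 = -2440.
Both addends are non-negative but the stored result is negative: signed overflow. The true value 2562 + 3190 = 5752 lies outside [-4096, 4095].

-2440; overflow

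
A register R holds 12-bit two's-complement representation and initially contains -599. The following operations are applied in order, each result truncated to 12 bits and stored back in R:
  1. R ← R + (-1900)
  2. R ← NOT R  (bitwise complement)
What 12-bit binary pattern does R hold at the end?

100111000010

Start: R = -599 = 110110101001.
R = -599 + (-1900) = -2499; wraps to 1597 = 011000111101
R = NOT 011000111101 = 100111000010 = -1598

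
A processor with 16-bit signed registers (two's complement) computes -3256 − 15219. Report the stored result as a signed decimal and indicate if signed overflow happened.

-18475; no overflow

-3256 → 1111001101001000
15219 → 0011101101110011
Subtract via negate-and-add: invert 0011101101110011 + 1 = 1100010010001101 (i.e. -15219).
  1111001101001000
+ 1100010010001101
= 1011011111010101  (discard carry-out 1)
Result 1011011111010101: MSB = 1 → 47061 − 65536 = -18475.
Both addends (after negating the subtrahend) are negative and so is the stored result: no signed overflow.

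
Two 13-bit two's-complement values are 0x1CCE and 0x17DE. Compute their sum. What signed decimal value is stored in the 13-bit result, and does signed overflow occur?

-2900; no overflow

0x1CCE = 1110011001110 = -818 (signed)
0x17DE = 1011111011110 = -2082 (signed)
  1110011001110
+ 1011111011110
= 1010010101100  (discard carry-out 1)
Result 1010010101100: MSB = 1 → 5292 − 8192 = -2900.
Both addends are negative and so is the stored result: no signed overflow.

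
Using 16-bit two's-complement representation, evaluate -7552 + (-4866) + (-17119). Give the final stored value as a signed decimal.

-29537

-7552 + (-4866) = -12418 (1100111101111110)
-12418 + (-17119) = -29537 (1000110010011111)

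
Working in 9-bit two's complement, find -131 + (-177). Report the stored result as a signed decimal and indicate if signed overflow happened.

204; overflow

-131 → 101111101
-177 → 101001111
  101111101
+ 101001111
= 011001100  (discard carry-out 1)
Result 011001100: MSB = 0 → value 204.
Both addends are negative but the stored result is non-negative: signed overflow. The true value -131 + (-177) = -308 lies outside [-256, 255].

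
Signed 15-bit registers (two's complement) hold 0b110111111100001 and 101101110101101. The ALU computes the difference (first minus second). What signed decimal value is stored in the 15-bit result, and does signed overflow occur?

5172; no overflow

0b110111111100001 → 110111111100001 = -4127 (signed)
101101110101101 = -9299 (signed)
Subtract via negate-and-add: invert 101101110101101 + 1 = 010010001010011 (i.e. 9299).
  110111111100001
+ 010010001010011
= 001010000110100  (discard carry-out 1)
Result 001010000110100: MSB = 0 → value 5172.
Addends (after negating the subtrahend) have opposite signs, so signed overflow cannot occur.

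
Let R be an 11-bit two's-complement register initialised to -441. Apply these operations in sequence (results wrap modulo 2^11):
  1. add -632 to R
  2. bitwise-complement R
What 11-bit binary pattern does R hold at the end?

10000110000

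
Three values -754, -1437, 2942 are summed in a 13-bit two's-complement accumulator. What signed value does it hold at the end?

751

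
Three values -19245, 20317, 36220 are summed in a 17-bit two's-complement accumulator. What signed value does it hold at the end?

-19245 + 20317 = 1072 (00000010000110000)
1072 + 36220 = 37292 (01001000110101100)

37292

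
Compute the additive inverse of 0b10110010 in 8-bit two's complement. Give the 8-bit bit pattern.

01001110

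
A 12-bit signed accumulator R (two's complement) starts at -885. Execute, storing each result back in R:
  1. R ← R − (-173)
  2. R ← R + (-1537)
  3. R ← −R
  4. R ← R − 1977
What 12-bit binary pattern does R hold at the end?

Start: R = -885 = 110010001011.
R = -885 − (-173) = -712 = 110100111000
R = -712 + (-1537) = -2249; wraps to 1847 = 011100110111
R = −(1847) = -1847 = 100011001001
R = -1847 − 1977 = -3824; wraps to 272 = 000100010000

000100010000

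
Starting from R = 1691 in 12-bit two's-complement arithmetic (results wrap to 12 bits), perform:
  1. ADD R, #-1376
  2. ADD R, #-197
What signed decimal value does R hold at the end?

Start: R = 1691 = 011010011011.
R = 1691 + (-1376) = 315 = 000100111011
R = 315 + (-197) = 118 = 000001110110

118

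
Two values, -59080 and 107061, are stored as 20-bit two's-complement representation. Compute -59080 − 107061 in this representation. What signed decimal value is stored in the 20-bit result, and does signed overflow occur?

-59080 → 11110001100100111000
107061 → 00011010001000110101
Subtract via negate-and-add: invert 00011010001000110101 + 1 = 11100101110111001011 (i.e. -107061).
  11110001100100111000
+ 11100101110111001011
= 11010111011100000011  (discard carry-out 1)
Result 11010111011100000011: MSB = 1 → 882435 − 1048576 = -166141.
Both addends (after negating the subtrahend) are negative and so is the stored result: no signed overflow.

-166141; no overflow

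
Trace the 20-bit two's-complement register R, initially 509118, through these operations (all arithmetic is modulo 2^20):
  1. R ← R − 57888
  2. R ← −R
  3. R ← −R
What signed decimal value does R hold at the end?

451230

Start: R = 509118 = 01111100010010111110.
R = 509118 − 57888 = 451230 = 01101110001010011110
R = −(451230) = -451230 = 10010001110101100010
R = −(-451230) = 451230 = 01101110001010011110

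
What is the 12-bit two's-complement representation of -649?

110101110111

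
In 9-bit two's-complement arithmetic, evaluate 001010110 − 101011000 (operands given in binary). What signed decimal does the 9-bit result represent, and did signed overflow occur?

254; no overflow

001010110 = 86 (signed)
101011000 = -168 (signed)
Subtract via negate-and-add: invert 101011000 + 1 = 010101000 (i.e. 168).
  001010110
+ 010101000
= 011111110
Result 011111110: MSB = 0 → value 254.
Both addends (after negating the subtrahend) are non-negative and so is the stored result: no signed overflow.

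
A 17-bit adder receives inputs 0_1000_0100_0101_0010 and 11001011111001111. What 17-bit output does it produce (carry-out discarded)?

  01000010001010010
+ 11001011111001111
= 00001110000100001  (discard carry-out 1)

00001110000100001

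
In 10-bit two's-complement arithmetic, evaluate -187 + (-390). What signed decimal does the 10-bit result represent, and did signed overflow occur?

447; overflow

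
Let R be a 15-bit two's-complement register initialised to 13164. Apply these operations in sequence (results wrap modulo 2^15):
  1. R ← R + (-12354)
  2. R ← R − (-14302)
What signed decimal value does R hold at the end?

15112

Start: R = 13164 = 011001101101100.
R = 13164 + (-12354) = 810 = 000001100101010
R = 810 − (-14302) = 15112 = 011101100001000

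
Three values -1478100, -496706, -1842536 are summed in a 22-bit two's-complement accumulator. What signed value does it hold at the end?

376962

-1478100 + (-496706) = -1974806 (1000011101110111101010)
-1974806 + (-1842536) = -3817342 → wraps to 376962 (0001011100000010000010)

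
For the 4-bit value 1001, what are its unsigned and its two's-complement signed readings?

unsigned = 9, signed = -7

Unsigned: 1001 = 9.
Signed: MSB=1 → 9 − 16 = -7.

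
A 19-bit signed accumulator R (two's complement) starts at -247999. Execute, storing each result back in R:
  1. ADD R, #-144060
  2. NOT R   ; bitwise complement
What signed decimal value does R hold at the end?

Start: R = -247999 = 1000011011101000001.
R = -247999 + (-144060) = -392059; wraps to 132229 = 0100000010010000101
R = NOT 0100000010010000101 = 1011111101101111010 = -132230

-132230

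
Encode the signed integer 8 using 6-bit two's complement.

001000

8 is non-negative, so write it directly in 6 bits: 001000.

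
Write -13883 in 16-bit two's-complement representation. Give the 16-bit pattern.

|-13883| = 13883 = 0011011000111011 in 16 bits.
Invert the bits: 1100100111000100. Add 1: 1100100111000101.
Check: 1100100111000101 reads as 51653 − 65536 = -13883.

1100100111000101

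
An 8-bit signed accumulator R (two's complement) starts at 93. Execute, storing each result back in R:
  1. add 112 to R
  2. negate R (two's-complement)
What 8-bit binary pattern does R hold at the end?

00110011

Start: R = 93 = 01011101.
R = 93 + 112 = 205; wraps to -51 = 11001101
R = −(-51) = 51 = 00110011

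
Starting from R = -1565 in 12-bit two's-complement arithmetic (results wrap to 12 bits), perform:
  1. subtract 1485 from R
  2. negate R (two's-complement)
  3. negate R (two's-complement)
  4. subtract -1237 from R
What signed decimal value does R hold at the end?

Start: R = -1565 = 100111100011.
R = -1565 − 1485 = -3050; wraps to 1046 = 010000010110
R = −(1046) = -1046 = 101111101010
R = −(-1046) = 1046 = 010000010110
R = 1046 − (-1237) = 2283; wraps to -1813 = 100011101011

-1813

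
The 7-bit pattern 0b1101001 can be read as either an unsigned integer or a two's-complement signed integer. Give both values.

unsigned = 105, signed = -23

Unsigned: 1101001 = 105.
Signed: MSB=1 → 105 − 128 = -23.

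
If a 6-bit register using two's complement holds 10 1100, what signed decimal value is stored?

MSB is 1, so the value is negative.
Unsigned reading: 44. Subtract 2^6 = 64: 44 − 64 = -20.

-20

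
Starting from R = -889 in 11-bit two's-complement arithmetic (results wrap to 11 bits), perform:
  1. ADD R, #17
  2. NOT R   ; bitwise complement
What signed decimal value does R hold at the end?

871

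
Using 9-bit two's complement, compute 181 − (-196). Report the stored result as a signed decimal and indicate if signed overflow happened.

-135; overflow

181 → 010110101
-196 → 100111100
Subtract via negate-and-add: invert 100111100 + 1 = 011000100 (i.e. 196).
  010110101
+ 011000100
= 101111001
Result 101111001: MSB = 1 → 377 − 512 = -135.
Both addends (after negating the subtrahend) are non-negative but the stored result is negative: signed overflow. The true value 181 − (-196) = 377 lies outside [-256, 255].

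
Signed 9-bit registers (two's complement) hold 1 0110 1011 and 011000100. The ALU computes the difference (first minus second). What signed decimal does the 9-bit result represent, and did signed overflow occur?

167; overflow

1 0110 1011 → 101101011 = -149 (signed)
011000100 = 196 (signed)
Subtract via negate-and-add: invert 011000100 + 1 = 100111100 (i.e. -196).
  101101011
+ 100111100
= 010100111  (discard carry-out 1)
Result 010100111: MSB = 0 → value 167.
Both addends (after negating the subtrahend) are negative but the stored result is non-negative: signed overflow. The true value -149 − 196 = -345 lies outside [-256, 255].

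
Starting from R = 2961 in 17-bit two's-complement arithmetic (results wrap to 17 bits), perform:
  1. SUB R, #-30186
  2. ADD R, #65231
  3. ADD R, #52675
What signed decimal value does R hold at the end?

19981

Start: R = 2961 = 00000101110010001.
R = 2961 − (-30186) = 33147 = 01000000101111011
R = 33147 + 65231 = 98378; wraps to -32694 = 11000000001001010
R = -32694 + 52675 = 19981 = 00100111000001101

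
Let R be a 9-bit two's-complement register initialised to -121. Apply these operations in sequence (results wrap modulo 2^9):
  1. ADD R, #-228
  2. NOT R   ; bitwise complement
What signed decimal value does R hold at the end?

-164

Start: R = -121 = 110000111.
R = -121 + (-228) = -349; wraps to 163 = 010100011
R = NOT 010100011 = 101011100 = -164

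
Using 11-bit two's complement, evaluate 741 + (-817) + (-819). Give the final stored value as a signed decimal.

-895

741 + (-817) = -76 (11110110100)
-76 + (-819) = -895 (10010000001)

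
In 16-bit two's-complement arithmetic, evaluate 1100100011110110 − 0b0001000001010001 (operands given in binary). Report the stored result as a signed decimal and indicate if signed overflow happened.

-18267; no overflow

1100100011110110 = -14090 (signed)
0b0001000001010001 → 0001000001010001 = 4177 (signed)
Subtract via negate-and-add: invert 0001000001010001 + 1 = 1110111110101111 (i.e. -4177).
  1100100011110110
+ 1110111110101111
= 1011100010100101  (discard carry-out 1)
Result 1011100010100101: MSB = 1 → 47269 − 65536 = -18267.
Both addends (after negating the subtrahend) are negative and so is the stored result: no signed overflow.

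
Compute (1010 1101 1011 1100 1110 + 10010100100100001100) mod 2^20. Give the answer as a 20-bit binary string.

  10101101101111001110
+ 10010100100100001100
= 01000010010011011010  (discard carry-out 1)

01000010010011011010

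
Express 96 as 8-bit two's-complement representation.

01100000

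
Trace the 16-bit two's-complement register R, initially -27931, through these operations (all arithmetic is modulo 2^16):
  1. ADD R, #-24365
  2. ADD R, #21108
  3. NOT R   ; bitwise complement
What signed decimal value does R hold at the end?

31187

Start: R = -27931 = 1001001011100101.
R = -27931 + (-24365) = -52296; wraps to 13240 = 0011001110111000
R = 13240 + 21108 = 34348; wraps to -31188 = 1000011000101100
R = NOT 1000011000101100 = 0111100111010011 = 31187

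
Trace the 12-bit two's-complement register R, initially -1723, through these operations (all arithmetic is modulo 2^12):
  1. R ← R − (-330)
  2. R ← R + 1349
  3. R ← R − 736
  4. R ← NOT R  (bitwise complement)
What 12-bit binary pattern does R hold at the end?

Start: R = -1723 = 100101000101.
R = -1723 − (-330) = -1393 = 101010001111
R = -1393 + 1349 = -44 = 111111010100
R = -44 − 736 = -780 = 110011110100
R = NOT 110011110100 = 001100001011 = 779

001100001011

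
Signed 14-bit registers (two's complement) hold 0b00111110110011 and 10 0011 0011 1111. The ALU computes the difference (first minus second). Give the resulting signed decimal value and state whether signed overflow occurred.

-5004; overflow

0b00111110110011 → 00111110110011 = 4019 (signed)
10 0011 0011 1111 → 10001100111111 = -7361 (signed)
Subtract via negate-and-add: invert 10001100111111 + 1 = 01110011000001 (i.e. 7361).
  00111110110011
+ 01110011000001
= 10110001110100
Result 10110001110100: MSB = 1 → 11380 − 16384 = -5004.
Both addends (after negating the subtrahend) are non-negative but the stored result is negative: signed overflow. The true value 4019 − (-7361) = 11380 lies outside [-8192, 8191].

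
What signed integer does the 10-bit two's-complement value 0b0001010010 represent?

82

MSB is 0, so the value is non-negative: 0001010010 = 82.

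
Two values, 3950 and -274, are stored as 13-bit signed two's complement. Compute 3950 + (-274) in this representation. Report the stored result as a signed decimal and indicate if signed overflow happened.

3950 → 0111101101110
-274 → 1111011101110
  0111101101110
+ 1111011101110
= 0111001011100  (discard carry-out 1)
Result 0111001011100: MSB = 0 → value 3676.
Addends have opposite signs, so signed overflow cannot occur.

3676; no overflow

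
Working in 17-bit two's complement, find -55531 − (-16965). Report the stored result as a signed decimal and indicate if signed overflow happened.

-38566; no overflow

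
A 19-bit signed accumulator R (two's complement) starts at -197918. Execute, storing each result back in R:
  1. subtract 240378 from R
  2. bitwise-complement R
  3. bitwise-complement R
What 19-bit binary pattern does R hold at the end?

Start: R = -197918 = 1001111101011100010.
R = -197918 − 240378 = -438296; wraps to 85992 = 0010100111111101000
R = NOT 0010100111111101000 = 1101011000000010111 = -85993
R = NOT 1101011000000010111 = 0010100111111101000 = 85992

0010100111111101000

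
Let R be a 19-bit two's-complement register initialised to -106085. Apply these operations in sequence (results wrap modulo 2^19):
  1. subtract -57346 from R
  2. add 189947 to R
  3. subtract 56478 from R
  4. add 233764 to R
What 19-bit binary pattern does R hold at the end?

1001101110000011110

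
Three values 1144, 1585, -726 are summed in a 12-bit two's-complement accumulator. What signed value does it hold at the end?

1144 + 1585 = 2729 → wraps to -1367 (101010101001)
-1367 + (-726) = -2093 → wraps to 2003 (011111010011)

2003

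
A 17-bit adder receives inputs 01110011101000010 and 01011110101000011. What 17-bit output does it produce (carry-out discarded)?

11010010010000101

  01110011101000010
+ 01011110101000011
= 11010010010000101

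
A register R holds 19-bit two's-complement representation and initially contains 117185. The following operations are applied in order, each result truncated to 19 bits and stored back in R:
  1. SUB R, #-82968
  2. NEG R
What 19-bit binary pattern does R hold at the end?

1001111001000100111

Start: R = 117185 = 0011100100111000001.
R = 117185 − (-82968) = 200153 = 0110000110111011001
R = −(200153) = -200153 = 1001111001000100111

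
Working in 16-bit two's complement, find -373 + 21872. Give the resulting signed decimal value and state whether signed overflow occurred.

-373 → 1111111010001011
21872 → 0101010101110000
  1111111010001011
+ 0101010101110000
= 0101001111111011  (discard carry-out 1)
Result 0101001111111011: MSB = 0 → value 21499.
Addends have opposite signs, so signed overflow cannot occur.

21499; no overflow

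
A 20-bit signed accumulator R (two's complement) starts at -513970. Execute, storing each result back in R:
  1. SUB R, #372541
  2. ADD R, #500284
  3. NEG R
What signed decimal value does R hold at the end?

386227

Start: R = -513970 = 10000010100001001110.
R = -513970 − 372541 = -886511; wraps to 162065 = 00100111100100010001
R = 162065 + 500284 = 662349; wraps to -386227 = 10100001101101001101
R = −(-386227) = 386227 = 01011110010010110011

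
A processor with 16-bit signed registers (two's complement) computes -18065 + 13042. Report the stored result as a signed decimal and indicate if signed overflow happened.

-18065 → 1011100101101111
13042 → 0011001011110010
  1011100101101111
+ 0011001011110010
= 1110110001100001
Result 1110110001100001: MSB = 1 → 60513 − 65536 = -5023.
Addends have opposite signs, so signed overflow cannot occur.

-5023; no overflow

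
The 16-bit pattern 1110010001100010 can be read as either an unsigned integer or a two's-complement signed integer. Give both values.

Unsigned: 1110010001100010 = 58466.
Signed: MSB=1 → 58466 − 65536 = -7070.

unsigned = 58466, signed = -7070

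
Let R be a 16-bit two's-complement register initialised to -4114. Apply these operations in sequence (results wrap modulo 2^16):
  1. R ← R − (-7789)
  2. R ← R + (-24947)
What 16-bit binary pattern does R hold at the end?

1010110011101000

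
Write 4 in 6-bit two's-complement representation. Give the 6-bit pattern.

4 is non-negative, so write it directly in 6 bits: 000100.

000100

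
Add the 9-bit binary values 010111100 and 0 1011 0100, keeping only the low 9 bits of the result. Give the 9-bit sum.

  010111100
+ 010110100
= 101110000

101110000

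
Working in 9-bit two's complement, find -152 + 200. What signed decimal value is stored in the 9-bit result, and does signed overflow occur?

-152 → 101101000
200 → 011001000
  101101000
+ 011001000
= 000110000  (discard carry-out 1)
Result 000110000: MSB = 0 → value 48.
Addends have opposite signs, so signed overflow cannot occur.

48; no overflow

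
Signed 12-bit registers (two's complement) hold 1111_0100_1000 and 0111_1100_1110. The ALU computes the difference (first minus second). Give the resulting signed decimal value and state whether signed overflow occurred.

1111_0100_1000 → 111101001000 = -184 (signed)
0111_1100_1110 → 011111001110 = 1998 (signed)
Subtract via negate-and-add: invert 011111001110 + 1 = 100000110010 (i.e. -1998).
  111101001000
+ 100000110010
= 011101111010  (discard carry-out 1)
Result 011101111010: MSB = 0 → value 1914.
Both addends (after negating the subtrahend) are negative but the stored result is non-negative: signed overflow. The true value -184 − 1998 = -2182 lies outside [-2048, 2047].

1914; overflow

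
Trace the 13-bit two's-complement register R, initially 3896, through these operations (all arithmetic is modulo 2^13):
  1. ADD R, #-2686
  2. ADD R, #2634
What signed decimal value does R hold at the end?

Start: R = 3896 = 0111100111000.
R = 3896 + (-2686) = 1210 = 0010010111010
R = 1210 + 2634 = 3844 = 0111100000100

3844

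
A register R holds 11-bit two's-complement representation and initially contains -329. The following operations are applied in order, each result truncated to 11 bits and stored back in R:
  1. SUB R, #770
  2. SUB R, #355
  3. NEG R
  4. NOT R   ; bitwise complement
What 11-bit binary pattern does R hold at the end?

01001010001

Start: R = -329 = 11010110111.
R = -329 − 770 = -1099; wraps to 949 = 01110110101
R = 949 − 355 = 594 = 01001010010
R = −(594) = -594 = 10110101110
R = NOT 10110101110 = 01001010001 = 593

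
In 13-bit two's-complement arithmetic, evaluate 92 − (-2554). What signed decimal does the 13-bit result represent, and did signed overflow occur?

2646; no overflow

92 → 0000001011100
-2554 → 1011000000110
Subtract via negate-and-add: invert 1011000000110 + 1 = 0100111111010 (i.e. 2554).
  0000001011100
+ 0100111111010
= 0101001010110
Result 0101001010110: MSB = 0 → value 2646.
Both addends (after negating the subtrahend) are non-negative and so is the stored result: no signed overflow.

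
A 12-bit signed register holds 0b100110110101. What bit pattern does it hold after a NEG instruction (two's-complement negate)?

011001001011

Invert: 011001001010. Add 1: 011001001011.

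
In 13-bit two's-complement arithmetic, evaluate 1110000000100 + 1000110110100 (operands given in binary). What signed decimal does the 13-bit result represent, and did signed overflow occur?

1110000000100 = -1020 (signed)
1000110110100 = -3660 (signed)
  1110000000100
+ 1000110110100
= 0110110111000  (discard carry-out 1)
Result 0110110111000: MSB = 0 → value 3512.
Both addends are negative but the stored result is non-negative: signed overflow. The true value -1020 + (-3660) = -4680 lies outside [-4096, 4095].

3512; overflow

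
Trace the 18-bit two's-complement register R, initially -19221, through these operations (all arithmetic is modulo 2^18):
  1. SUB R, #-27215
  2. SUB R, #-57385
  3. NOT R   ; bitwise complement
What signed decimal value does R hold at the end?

-65380

Start: R = -19221 = 111011010011101011.
R = -19221 − (-27215) = 7994 = 000001111100111010
R = 7994 − (-57385) = 65379 = 001111111101100011
R = NOT 001111111101100011 = 110000000010011100 = -65380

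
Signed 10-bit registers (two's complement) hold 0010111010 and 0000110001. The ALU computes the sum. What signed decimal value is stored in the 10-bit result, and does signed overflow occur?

0010111010 = 186 (signed)
0000110001 = 49 (signed)
  0010111010
+ 0000110001
= 0011101011
Result 0011101011: MSB = 0 → value 235.
Both addends are non-negative and so is the stored result: no signed overflow.

235; no overflow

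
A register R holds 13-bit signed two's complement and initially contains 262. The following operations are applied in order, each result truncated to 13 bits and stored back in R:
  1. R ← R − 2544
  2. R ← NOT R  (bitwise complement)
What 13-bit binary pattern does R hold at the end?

Start: R = 262 = 0000100000110.
R = 262 − 2544 = -2282 = 1011100010110
R = NOT 1011100010110 = 0100011101001 = 2281

0100011101001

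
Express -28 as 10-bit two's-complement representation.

1111100100

|-28| = 28 = 0000011100 in 10 bits.
Invert the bits: 1111100011. Add 1: 1111100100.
Check: 1111100100 reads as 996 − 1024 = -28.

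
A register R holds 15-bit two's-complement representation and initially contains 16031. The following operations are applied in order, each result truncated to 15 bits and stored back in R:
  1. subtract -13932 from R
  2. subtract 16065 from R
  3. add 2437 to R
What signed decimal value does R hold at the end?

Start: R = 16031 = 011111010011111.
R = 16031 − (-13932) = 29963; wraps to -2805 = 111010100001011
R = -2805 − 16065 = -18870; wraps to 13898 = 011011001001010
R = 13898 + 2437 = 16335 = 011111111001111

16335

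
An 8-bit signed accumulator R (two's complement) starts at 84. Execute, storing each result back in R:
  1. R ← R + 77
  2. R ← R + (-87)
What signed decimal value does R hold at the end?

Start: R = 84 = 01010100.
R = 84 + 77 = 161; wraps to -95 = 10100001
R = -95 + (-87) = -182; wraps to 74 = 01001010

74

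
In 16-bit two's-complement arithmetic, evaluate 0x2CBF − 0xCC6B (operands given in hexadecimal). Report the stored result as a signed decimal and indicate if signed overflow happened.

24660; no overflow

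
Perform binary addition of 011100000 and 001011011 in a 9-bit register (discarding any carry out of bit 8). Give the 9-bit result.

  011100000
+ 001011011
= 100111011

100111011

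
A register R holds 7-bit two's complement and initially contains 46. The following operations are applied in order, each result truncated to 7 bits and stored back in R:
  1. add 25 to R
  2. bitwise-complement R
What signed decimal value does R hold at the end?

Start: R = 46 = 0101110.
R = 46 + 25 = 71; wraps to -57 = 1000111
R = NOT 1000111 = 0111000 = 56

56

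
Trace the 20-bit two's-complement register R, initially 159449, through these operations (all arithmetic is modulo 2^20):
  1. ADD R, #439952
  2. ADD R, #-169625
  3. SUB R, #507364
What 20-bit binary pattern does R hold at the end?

Start: R = 159449 = 00100110111011011001.
R = 159449 + 439952 = 599401; wraps to -449175 = 10010010010101101001
R = -449175 + (-169625) = -618800; wraps to 429776 = 01101000111011010000
R = 429776 − 507364 = -77588 = 11101101000011101100

11101101000011101100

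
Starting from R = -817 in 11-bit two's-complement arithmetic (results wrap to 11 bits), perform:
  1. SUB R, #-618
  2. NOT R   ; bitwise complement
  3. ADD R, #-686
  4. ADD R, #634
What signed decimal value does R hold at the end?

Start: R = -817 = 10011001111.
R = -817 − (-618) = -199 = 11100111001
R = NOT 11100111001 = 00011000110 = 198
R = 198 + (-686) = -488 = 11000011000
R = -488 + 634 = 146 = 00010010010

146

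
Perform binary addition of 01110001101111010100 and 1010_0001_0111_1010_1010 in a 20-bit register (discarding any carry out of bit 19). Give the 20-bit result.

00010011001101111110

  01110001101111010100
+ 10100001011110101010
= 00010011001101111110  (discard carry-out 1)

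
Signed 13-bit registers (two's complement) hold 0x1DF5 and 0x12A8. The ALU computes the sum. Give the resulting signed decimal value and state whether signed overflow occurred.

-3939; no overflow

0x1DF5 = 1110111110101 = -523 (signed)
0x12A8 = 1001010101000 = -3416 (signed)
  1110111110101
+ 1001010101000
= 1000010011101  (discard carry-out 1)
Result 1000010011101: MSB = 1 → 4253 − 8192 = -3939.
Both addends are negative and so is the stored result: no signed overflow.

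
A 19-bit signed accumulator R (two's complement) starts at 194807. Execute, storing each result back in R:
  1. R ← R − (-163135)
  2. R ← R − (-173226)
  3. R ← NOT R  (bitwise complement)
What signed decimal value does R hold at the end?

-6881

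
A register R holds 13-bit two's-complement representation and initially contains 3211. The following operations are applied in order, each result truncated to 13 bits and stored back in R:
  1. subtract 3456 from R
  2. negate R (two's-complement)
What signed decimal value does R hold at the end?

Start: R = 3211 = 0110010001011.
R = 3211 − 3456 = -245 = 1111100001011
R = −(-245) = 245 = 0000011110101

245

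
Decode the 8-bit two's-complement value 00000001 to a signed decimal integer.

1

MSB is 0, so the value is non-negative: 00000001 = 1.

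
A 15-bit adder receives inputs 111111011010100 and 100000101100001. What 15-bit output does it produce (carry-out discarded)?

100000000110101

  111111011010100
+ 100000101100001
= 100000000110101  (discard carry-out 1)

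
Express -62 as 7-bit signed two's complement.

1000010

|-62| = 62 = 0111110 in 7 bits.
Invert the bits: 1000001. Add 1: 1000010.
Check: 1000010 reads as 66 − 128 = -62.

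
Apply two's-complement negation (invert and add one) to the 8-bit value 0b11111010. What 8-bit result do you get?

00000110

Invert: 00000101. Add 1: 00000110.
Check: 11111010 = -6, 00000110 = 6.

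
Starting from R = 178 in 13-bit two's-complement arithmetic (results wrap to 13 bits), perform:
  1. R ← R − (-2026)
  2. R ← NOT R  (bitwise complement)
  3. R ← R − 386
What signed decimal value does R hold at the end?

-2591

Start: R = 178 = 0000010110010.
R = 178 − (-2026) = 2204 = 0100010011100
R = NOT 0100010011100 = 1011101100011 = -2205
R = -2205 − 386 = -2591 = 1010111100001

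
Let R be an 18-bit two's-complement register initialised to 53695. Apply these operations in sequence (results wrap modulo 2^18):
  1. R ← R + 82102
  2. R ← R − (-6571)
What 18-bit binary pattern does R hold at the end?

Start: R = 53695 = 001101000110111111.
R = 53695 + 82102 = 135797; wraps to -126347 = 100001001001110101
R = -126347 − (-6571) = -119776 = 100010110000100000

100010110000100000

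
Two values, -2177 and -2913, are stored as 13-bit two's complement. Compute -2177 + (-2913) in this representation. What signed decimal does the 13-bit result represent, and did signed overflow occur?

3102; overflow

-2177 → 1011101111111
-2913 → 1010010011111
  1011101111111
+ 1010010011111
= 0110000011110  (discard carry-out 1)
Result 0110000011110: MSB = 0 → value 3102.
Both addends are negative but the stored result is non-negative: signed overflow. The true value -2177 + (-2913) = -5090 lies outside [-4096, 4095].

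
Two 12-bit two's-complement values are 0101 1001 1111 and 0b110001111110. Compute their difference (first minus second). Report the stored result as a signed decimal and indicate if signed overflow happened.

0101 1001 1111 → 010110011111 = 1439 (signed)
0b110001111110 → 110001111110 = -898 (signed)
Subtract via negate-and-add: invert 110001111110 + 1 = 001110000010 (i.e. 898).
  010110011111
+ 001110000010
= 100100100001
Result 100100100001: MSB = 1 → 2337 − 4096 = -1759.
Both addends (after negating the subtrahend) are non-negative but the stored result is negative: signed overflow. The true value 1439 − (-898) = 2337 lies outside [-2048, 2047].

-1759; overflow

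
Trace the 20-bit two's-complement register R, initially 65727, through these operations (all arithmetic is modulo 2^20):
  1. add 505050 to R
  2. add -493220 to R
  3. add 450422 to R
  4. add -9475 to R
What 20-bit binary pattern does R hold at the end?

01111110100101101000

Start: R = 65727 = 00010000000010111111.
R = 65727 + 505050 = 570777; wraps to -477799 = 10001011010110011001
R = -477799 + (-493220) = -971019; wraps to 77557 = 00010010111011110101
R = 77557 + 450422 = 527979; wraps to -520597 = 10000000111001101011
R = -520597 + (-9475) = -530072; wraps to 518504 = 01111110100101101000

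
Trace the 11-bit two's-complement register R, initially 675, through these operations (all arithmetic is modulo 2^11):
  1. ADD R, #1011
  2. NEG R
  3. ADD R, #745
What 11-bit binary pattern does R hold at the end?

Start: R = 675 = 01010100011.
R = 675 + 1011 = 1686; wraps to -362 = 11010010110
R = −(-362) = 362 = 00101101010
R = 362 + 745 = 1107; wraps to -941 = 10001010011

10001010011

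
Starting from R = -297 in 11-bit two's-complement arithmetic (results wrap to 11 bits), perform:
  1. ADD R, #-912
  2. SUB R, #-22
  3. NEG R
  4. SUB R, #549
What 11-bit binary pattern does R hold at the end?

01001111110

Start: R = -297 = 11011010111.
R = -297 + (-912) = -1209; wraps to 839 = 01101000111
R = 839 − (-22) = 861 = 01101011101
R = −(861) = -861 = 10010100011
R = -861 − 549 = -1410; wraps to 638 = 01001111110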